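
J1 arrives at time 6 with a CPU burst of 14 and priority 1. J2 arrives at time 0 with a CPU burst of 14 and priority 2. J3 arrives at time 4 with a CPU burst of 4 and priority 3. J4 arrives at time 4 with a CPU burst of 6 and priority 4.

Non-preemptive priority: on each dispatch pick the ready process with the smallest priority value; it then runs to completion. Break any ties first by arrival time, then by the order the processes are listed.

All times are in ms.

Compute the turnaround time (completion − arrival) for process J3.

Gantt: | J2 0-14 | J1 14-28 | J3 28-32 | J4 32-38 |
Completion: J1=28  J2=14  J3=32  J4=38
Turnaround(J3) = completion − arrival = 32 − 4 = 28

28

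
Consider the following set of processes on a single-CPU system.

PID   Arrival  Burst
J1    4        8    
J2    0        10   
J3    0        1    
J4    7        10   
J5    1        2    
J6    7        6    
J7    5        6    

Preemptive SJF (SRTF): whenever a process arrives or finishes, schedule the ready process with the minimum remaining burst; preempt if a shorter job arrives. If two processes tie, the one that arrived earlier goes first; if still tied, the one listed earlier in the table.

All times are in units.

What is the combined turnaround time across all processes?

108

Schedule: | J3 0-1 | J5 1-3 | J2 3-4 | J1 4-5 | J7 5-11 | J6 11-17 | J1 17-24 | J2 24-33 | J4 33-43 |
Completion: J1=24  J2=33  J3=1  J4=43  J5=3  J6=17  J7=11
Turnaround = completion − arrival: J1=20, J2=33, J3=1, J4=36, J5=2, J6=10, J7=6
Total turnaround = 20 + 33 + 1 + 36 + 2 + 10 + 6 = 108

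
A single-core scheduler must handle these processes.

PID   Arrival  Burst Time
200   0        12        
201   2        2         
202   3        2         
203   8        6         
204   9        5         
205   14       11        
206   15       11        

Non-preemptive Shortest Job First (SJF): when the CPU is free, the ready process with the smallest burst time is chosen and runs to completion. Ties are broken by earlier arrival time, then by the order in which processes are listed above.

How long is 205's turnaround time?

24

Timeline: | 200 0-12 | 201 12-14 | 202 14-16 | 204 16-21 | 203 21-27 | 205 27-38 | 206 38-49 |
Completion: 200=12  201=14  202=16  203=27  204=21  205=38  206=49
Turnaround (C−A): 200=12  201=12  202=13  203=19  204=12  205=24  206=34
Turnaround(205) = completion − arrival = 38 − 14 = 24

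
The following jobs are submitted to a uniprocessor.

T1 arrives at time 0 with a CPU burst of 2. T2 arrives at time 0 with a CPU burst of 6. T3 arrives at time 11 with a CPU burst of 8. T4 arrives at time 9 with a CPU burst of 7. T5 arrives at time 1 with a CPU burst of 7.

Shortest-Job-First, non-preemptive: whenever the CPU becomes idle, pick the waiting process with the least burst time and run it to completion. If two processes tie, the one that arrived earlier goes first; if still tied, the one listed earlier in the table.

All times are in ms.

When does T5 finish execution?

15

Gantt: | T1 0-2 | T2 2-8 | T5 8-15 | T4 15-22 | T3 22-30 |
Completion: T1=2  T2=8  T3=30  T4=22  T5=15
Turnaround (C−A): T1=2  T2=8  T3=19  T4=13  T5=14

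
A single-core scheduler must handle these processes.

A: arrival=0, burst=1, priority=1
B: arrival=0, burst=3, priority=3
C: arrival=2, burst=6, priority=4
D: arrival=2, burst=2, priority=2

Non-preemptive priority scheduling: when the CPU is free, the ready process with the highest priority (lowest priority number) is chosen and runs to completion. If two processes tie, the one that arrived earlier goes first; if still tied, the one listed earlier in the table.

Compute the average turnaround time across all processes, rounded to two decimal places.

Timeline: | A 0-1 | B 1-4 | D 4-6 | C 6-12 |
Completion: A=1  B=4  C=12  D=6
Turnaround (C−A): A=1  B=4  C=10  D=4
Turnaround times: A=1, B=4, C=10, D=4
Average turnaround = (1+4+10+4) / 4 = 19/4 = 4.75

4.75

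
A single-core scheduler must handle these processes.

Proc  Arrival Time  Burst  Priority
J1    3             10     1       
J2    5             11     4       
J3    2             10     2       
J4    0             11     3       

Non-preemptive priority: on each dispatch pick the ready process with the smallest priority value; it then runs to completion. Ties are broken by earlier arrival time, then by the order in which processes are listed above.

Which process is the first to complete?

J4

Gantt: | J4 0-11 | J1 11-21 | J3 21-31 | J2 31-42 |
Completion: J1=21  J2=42  J3=31  J4=11
Finish order: J4 → J1 → J3 → J2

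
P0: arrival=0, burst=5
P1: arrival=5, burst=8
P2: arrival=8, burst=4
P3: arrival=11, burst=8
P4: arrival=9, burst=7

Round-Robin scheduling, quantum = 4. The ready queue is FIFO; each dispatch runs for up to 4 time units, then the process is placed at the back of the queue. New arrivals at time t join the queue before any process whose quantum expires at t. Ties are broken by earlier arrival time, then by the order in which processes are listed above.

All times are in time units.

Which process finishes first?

Timeline: | P0 0-5 | P1 5-9 | P2 9-13 | P4 13-17 | P1 17-21 | P3 21-25 | P4 25-28 | P3 28-32 |
Completion: P0=5  P1=21  P2=13  P3=32  P4=28
Finish order: P0 → P2 → P1 → P4 → P3

P0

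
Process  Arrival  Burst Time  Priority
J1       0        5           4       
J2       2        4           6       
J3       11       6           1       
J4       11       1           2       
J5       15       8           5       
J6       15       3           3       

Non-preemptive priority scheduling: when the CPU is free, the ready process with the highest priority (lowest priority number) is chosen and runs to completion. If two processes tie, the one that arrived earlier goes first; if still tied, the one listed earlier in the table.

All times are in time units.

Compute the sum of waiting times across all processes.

Gantt: | J1 0-5 | J2 5-9 | idle 9-11 | J3 11-17 | J4 17-18 | J6 18-21 | J5 21-29 |
Completion: J1=5  J2=9  J3=17  J4=18  J5=29  J6=21
Turnaround (C−A): J1=5  J2=7  J3=6  J4=7  J5=14  J6=6
Waiting = turnaround − burst: J1=0, J2=3, J3=0, J4=6, J5=6, J6=3
Total waiting = 0 + 3 + 0 + 6 + 6 + 3 = 18

18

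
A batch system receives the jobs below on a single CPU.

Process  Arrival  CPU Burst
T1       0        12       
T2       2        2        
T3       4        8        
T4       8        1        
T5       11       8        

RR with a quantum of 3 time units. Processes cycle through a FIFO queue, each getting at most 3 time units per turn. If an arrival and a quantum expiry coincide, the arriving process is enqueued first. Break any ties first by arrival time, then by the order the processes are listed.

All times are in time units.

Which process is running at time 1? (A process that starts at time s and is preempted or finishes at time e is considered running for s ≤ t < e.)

T1

Gantt: | T1 0-3 | T2 3-5 | T1 5-8 | T3 8-11 | T4 11-12 | T1 12-15 | T5 15-18 | T3 18-21 | T1 21-24 | T5 24-27 | T3 27-29 | T5 29-31 |
Completion: T1=24  T2=5  T3=29  T4=12  T5=31
Turnaround (C−A): T1=24  T2=3  T3=25  T4=4  T5=20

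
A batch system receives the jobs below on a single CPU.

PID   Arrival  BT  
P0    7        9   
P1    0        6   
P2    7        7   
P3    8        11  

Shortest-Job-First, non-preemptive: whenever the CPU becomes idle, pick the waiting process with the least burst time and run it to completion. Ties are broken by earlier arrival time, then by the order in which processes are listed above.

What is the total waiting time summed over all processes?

Gantt: | P1 0-6 | idle 6-7 | P2 7-14 | P0 14-23 | P3 23-34 |
Completion: P0=23  P1=6  P2=14  P3=34
Turnaround (C−A): P0=16  P1=6  P2=7  P3=26
Waiting = turnaround − burst: P0=7, P1=0, P2=0, P3=15
Total waiting = 7 + 0 + 0 + 15 = 22

22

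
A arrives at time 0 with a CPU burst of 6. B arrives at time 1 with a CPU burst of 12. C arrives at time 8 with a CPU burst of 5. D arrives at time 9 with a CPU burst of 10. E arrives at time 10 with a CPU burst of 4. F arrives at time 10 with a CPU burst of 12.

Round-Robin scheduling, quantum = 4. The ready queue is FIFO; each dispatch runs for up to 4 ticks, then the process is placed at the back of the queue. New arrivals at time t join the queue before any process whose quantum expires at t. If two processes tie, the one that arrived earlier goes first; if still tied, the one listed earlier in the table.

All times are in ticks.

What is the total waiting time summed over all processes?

109

Gantt: | A 0-4 | B 4-8 | A 8-10 | C 10-14 | B 14-18 | D 18-22 | E 22-26 | F 26-30 | C 30-31 | B 31-35 | D 35-39 | F 39-43 | D 43-45 | F 45-49 |
Completion: A=10  B=35  C=31  D=45  E=26  F=49
Waiting = turnaround − burst: A=4, B=22, C=18, D=26, E=12, F=27
Total waiting = 4 + 22 + 18 + 26 + 12 + 27 = 109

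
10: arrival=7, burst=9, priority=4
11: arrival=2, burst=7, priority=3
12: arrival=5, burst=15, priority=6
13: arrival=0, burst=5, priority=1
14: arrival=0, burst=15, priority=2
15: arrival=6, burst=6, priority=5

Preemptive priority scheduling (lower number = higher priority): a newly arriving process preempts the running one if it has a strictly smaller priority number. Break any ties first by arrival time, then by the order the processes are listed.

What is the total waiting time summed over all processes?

Timeline: | 13 0-5 | 14 5-20 | 11 20-27 | 10 27-36 | 15 36-42 | 12 42-57 |
Completion: 10=36  11=27  12=57  13=5  14=20  15=42
Waiting = turnaround − burst: 10=20, 11=18, 12=37, 13=0, 14=5, 15=30
Total waiting = 20 + 18 + 37 + 0 + 5 + 30 = 110

110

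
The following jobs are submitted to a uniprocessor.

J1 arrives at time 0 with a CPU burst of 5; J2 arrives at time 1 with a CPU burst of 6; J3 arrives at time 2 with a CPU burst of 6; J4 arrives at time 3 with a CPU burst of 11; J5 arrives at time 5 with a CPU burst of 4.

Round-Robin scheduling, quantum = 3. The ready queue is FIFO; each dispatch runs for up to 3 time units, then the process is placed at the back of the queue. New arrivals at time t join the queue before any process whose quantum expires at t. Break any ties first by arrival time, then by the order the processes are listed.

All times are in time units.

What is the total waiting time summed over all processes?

Timeline: | J1 0-3 | J2 3-6 | J3 6-9 | J4 9-12 | J1 12-14 | J5 14-17 | J2 17-20 | J3 20-23 | J4 23-26 | J5 26-27 | J4 27-32 |
Completion: J1=14  J2=20  J3=23  J4=32  J5=27
Waiting = turnaround − burst: J1=9, J2=13, J3=15, J4=18, J5=18
Total waiting = 9 + 13 + 15 + 18 + 18 = 73

73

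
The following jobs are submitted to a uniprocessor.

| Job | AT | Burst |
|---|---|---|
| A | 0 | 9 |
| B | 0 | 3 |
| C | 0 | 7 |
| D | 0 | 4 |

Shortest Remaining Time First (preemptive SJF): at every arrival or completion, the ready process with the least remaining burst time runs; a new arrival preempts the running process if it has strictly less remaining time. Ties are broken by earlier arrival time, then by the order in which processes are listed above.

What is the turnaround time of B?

3

Schedule: | B 0-3 | D 3-7 | C 7-14 | A 14-23 |
Completion: A=23  B=3  C=14  D=7
Turnaround(B) = completion − arrival = 3 − 0 = 3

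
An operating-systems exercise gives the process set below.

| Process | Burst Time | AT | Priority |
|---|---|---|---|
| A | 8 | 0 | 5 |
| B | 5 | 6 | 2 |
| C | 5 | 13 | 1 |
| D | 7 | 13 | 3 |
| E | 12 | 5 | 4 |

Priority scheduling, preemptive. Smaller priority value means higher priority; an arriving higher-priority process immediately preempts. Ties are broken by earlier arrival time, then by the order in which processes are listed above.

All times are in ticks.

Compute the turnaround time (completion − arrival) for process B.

5

Gantt: | A 0-5 | E 5-6 | B 6-11 | E 11-13 | C 13-18 | D 18-25 | E 25-34 | A 34-37 |
Completion: A=37  B=11  C=18  D=25  E=34
Turnaround (C−A): A=37  B=5  C=5  D=12  E=29
Turnaround(B) = completion − arrival = 11 − 6 = 5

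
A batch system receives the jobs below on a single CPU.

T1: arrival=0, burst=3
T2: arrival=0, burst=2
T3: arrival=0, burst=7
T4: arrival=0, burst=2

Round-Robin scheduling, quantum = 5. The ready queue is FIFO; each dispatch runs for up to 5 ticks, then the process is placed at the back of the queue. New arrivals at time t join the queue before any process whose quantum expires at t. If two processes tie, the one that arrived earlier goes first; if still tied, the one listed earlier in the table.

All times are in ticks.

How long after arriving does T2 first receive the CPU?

3

Schedule: | T1 0-3 | T2 3-5 | T3 5-10 | T4 10-12 | T3 12-14 |
Completion: T1=3  T2=5  T3=14  T4=12
Response(T2) = first start − arrival = 3 − 0 = 3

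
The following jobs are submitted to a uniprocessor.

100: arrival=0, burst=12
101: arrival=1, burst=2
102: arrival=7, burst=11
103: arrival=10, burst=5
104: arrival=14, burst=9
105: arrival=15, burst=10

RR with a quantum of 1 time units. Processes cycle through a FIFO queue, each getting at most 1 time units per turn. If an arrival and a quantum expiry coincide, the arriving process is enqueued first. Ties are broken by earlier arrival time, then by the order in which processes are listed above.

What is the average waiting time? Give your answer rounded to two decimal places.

Timeline: | 100 0-1 | 101 1-2 | 100 2-3 | 101 3-4 | 100 4-7 | 102 7-8 | 100 8-9 | 102 9-10 | 100 10-11 | 103 11-12 | 102 12-13 | 100 13-14 | 103 14-15 | 102 15-16 | 104 16-17 | 100 17-18 | 105 18-19 | 103 19-20 | 102 20-21 | 104 21-22 | 100 22-23 | 105 23-24 | 103 24-25 | 102 25-26 | 104 26-27 | 100 27-28 | 105 28-29 | 103 29-30 | 102 30-31 | 104 31-32 | 100 32-33 | 105 33-34 | 102 34-35 | 104 35-36 | 105 36-37 | 102 37-38 | 104 38-39 | 105 39-40 | 102 40-41 | 104 41-42 | 105 42-43 | 102 43-44 | 104 44-45 | 105 45-46 | 104 46-47 | 105 47-49 |
Completion: 100=33  101=4  102=44  103=30  104=47  105=49
Waiting times: 100=21, 101=1, 102=26, 103=15, 104=24, 105=24
Average waiting = (21+1+26+15+24+24) / 6 = 111/6 = 18.50

18.50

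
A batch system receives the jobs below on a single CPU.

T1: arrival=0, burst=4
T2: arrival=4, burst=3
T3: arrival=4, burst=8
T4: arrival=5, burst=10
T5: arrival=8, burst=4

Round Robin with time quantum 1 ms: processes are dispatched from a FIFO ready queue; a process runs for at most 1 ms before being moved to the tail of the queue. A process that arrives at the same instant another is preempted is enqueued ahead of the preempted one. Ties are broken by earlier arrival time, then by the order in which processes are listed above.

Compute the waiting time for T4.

Gantt: | T1 0-4 | T2 4-5 | T3 5-6 | T4 6-7 | T2 7-8 | T3 8-9 | T4 9-10 | T5 10-11 | T2 11-12 | T3 12-13 | T4 13-14 | T5 14-15 | T3 15-16 | T4 16-17 | T5 17-18 | T3 18-19 | T4 19-20 | T5 20-21 | T3 21-22 | T4 22-23 | T3 23-24 | T4 24-25 | T3 25-26 | T4 26-29 |
Completion: T1=4  T2=12  T3=26  T4=29  T5=21
Waiting(T4) = turnaround − burst = 24 − 10 = 14

14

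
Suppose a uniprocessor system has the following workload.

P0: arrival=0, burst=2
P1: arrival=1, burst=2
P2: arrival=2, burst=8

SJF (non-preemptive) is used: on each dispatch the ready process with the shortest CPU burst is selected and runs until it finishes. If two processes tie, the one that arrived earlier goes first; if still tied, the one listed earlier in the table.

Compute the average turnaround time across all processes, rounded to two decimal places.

5.00

Schedule: | P0 0-2 | P1 2-4 | P2 4-12 |
Completion: P0=2  P1=4  P2=12
Turnaround (C−A): P0=2  P1=3  P2=10
Turnaround times: P0=2, P1=3, P2=10
Average turnaround = (2+3+10) / 3 = 15/3 = 5.00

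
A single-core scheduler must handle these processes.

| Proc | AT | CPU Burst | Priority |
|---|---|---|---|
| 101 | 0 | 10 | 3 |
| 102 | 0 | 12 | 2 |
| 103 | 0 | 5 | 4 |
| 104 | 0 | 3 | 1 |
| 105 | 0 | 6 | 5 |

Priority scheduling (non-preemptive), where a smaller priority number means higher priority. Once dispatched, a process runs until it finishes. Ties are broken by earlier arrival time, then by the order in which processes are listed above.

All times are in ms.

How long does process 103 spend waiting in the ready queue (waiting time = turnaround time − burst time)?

25

Schedule: | 104 0-3 | 102 3-15 | 101 15-25 | 103 25-30 | 105 30-36 |
Completion: 101=25  102=15  103=30  104=3  105=36
Turnaround (C−A): 101=25  102=15  103=30  104=3  105=36
Waiting(103) = turnaround − burst = 30 − 5 = 25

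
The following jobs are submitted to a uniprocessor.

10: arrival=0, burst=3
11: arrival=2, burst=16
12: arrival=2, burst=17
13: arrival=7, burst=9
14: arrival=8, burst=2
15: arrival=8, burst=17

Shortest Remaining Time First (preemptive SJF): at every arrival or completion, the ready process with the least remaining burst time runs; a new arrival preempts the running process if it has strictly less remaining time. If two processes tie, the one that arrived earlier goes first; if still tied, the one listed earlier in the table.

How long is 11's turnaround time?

28

Schedule: | 10 0-3 | 11 3-7 | 13 7-8 | 14 8-10 | 13 10-18 | 11 18-30 | 12 30-47 | 15 47-64 |
Completion: 10=3  11=30  12=47  13=18  14=10  15=64
Turnaround (C−A): 10=3  11=28  12=45  13=11  14=2  15=56
Turnaround(11) = completion − arrival = 30 − 2 = 28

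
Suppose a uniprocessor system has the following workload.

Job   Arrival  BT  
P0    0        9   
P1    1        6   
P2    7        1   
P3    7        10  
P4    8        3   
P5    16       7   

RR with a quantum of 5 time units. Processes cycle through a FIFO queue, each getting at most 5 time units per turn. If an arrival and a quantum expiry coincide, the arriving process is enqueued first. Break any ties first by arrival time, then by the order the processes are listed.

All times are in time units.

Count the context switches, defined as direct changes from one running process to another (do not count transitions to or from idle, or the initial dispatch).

9

Timeline: | P0 0-5 | P1 5-10 | P0 10-14 | P2 14-15 | P3 15-20 | P4 20-23 | P1 23-24 | P5 24-29 | P3 29-34 | P5 34-36 |
Completion: P0=14  P1=24  P2=15  P3=34  P4=23  P5=36
Turnaround (C−A): P0=14  P1=23  P2=8  P3=27  P4=15  P5=20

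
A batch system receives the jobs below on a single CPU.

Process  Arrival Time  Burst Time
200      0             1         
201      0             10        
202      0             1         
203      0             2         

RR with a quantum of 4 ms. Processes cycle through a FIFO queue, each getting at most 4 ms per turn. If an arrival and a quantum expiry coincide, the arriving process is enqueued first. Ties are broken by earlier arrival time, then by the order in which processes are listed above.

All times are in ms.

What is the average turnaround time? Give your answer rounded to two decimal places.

7.25

Gantt: | 200 0-1 | 201 1-5 | 202 5-6 | 203 6-8 | 201 8-14 |
Completion: 200=1  201=14  202=6  203=8
Turnaround (C−A): 200=1  201=14  202=6  203=8
Turnaround times: 200=1, 201=14, 202=6, 203=8
Average turnaround = (1+14+6+8) / 4 = 29/4 = 7.25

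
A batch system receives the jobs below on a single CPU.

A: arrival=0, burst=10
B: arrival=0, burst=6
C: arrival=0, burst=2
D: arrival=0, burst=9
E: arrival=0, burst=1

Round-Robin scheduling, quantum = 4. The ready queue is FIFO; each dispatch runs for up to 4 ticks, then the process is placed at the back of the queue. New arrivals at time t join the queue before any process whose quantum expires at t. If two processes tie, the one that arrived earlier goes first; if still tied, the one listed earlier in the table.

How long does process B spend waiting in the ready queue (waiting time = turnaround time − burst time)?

15

Gantt: | A 0-4 | B 4-8 | C 8-10 | D 10-14 | E 14-15 | A 15-19 | B 19-21 | D 21-25 | A 25-27 | D 27-28 |
Completion: A=27  B=21  C=10  D=28  E=15
Turnaround (C−A): A=27  B=21  C=10  D=28  E=15
Waiting(B) = turnaround − burst = 21 − 6 = 15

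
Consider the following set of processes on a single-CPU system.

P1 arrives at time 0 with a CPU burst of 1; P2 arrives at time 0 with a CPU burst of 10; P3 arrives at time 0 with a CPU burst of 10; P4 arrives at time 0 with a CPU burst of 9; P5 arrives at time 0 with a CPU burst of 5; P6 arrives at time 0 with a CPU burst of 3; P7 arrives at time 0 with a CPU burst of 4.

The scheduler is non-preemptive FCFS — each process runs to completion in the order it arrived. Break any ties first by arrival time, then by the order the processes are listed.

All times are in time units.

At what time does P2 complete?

11

Schedule: | P1 0-1 | P2 1-11 | P3 11-21 | P4 21-30 | P5 30-35 | P6 35-38 | P7 38-42 |
Completion: P1=1  P2=11  P3=21  P4=30  P5=35  P6=38  P7=42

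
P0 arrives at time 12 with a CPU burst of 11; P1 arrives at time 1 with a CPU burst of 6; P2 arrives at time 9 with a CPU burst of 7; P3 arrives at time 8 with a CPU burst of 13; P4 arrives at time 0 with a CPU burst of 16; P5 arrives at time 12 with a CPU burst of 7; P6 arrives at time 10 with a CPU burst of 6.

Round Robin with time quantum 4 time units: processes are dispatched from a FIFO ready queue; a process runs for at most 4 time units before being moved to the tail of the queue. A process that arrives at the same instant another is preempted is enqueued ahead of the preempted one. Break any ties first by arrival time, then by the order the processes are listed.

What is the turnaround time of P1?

17

Schedule: | P4 0-4 | P1 4-8 | P4 8-12 | P3 12-16 | P1 16-18 | P2 18-22 | P6 22-26 | P0 26-30 | P5 30-34 | P4 34-38 | P3 38-42 | P2 42-45 | P6 45-47 | P0 47-51 | P5 51-54 | P4 54-58 | P3 58-62 | P0 62-65 | P3 65-66 |
Completion: P0=65  P1=18  P2=45  P3=66  P4=58  P5=54  P6=47
Turnaround (C−A): P0=53  P1=17  P2=36  P3=58  P4=58  P5=42  P6=37
Turnaround(P1) = completion − arrival = 18 − 1 = 17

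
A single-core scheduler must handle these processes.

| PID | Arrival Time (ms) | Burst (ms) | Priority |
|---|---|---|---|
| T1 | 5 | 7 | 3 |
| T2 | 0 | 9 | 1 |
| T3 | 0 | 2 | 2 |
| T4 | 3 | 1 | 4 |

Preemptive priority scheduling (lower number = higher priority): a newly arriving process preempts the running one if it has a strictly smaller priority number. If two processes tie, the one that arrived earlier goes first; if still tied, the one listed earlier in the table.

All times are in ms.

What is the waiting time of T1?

Timeline: | T2 0-9 | T3 9-11 | T1 11-18 | T4 18-19 |
Completion: T1=18  T2=9  T3=11  T4=19
Waiting(T1) = turnaround − burst = 13 − 7 = 6

6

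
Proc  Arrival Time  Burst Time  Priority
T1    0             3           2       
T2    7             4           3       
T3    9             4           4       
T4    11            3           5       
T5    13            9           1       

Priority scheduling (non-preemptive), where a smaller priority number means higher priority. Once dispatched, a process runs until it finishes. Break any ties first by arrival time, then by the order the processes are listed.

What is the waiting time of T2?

0

Timeline: | T1 0-3 | idle 3-7 | T2 7-11 | T3 11-15 | T5 15-24 | T4 24-27 |
Completion: T1=3  T2=11  T3=15  T4=27  T5=24
Waiting(T2) = turnaround − burst = 4 − 4 = 0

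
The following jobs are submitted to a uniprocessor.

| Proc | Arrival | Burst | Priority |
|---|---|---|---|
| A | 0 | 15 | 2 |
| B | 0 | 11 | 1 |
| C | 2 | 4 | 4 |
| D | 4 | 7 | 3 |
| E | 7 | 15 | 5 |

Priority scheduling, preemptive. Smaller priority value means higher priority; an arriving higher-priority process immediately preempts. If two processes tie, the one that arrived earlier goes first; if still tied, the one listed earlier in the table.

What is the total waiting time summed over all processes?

94

Schedule: | B 0-11 | A 11-26 | D 26-33 | C 33-37 | E 37-52 |
Completion: A=26  B=11  C=37  D=33  E=52
Turnaround (C−A): A=26  B=11  C=35  D=29  E=45
Waiting = turnaround − burst: A=11, B=0, C=31, D=22, E=30
Total waiting = 11 + 0 + 31 + 22 + 30 = 94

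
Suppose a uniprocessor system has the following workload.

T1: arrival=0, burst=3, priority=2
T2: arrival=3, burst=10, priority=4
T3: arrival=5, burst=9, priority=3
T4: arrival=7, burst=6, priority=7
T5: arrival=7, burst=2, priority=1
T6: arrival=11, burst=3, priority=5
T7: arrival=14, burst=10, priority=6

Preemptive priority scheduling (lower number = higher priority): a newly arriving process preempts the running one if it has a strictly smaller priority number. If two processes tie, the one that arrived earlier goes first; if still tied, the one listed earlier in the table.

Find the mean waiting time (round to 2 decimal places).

9.86

Schedule: | T1 0-3 | T2 3-5 | T3 5-7 | T5 7-9 | T3 9-16 | T2 16-24 | T6 24-27 | T7 27-37 | T4 37-43 |
Completion: T1=3  T2=24  T3=16  T4=43  T5=9  T6=27  T7=37
Waiting times: T1=0, T2=11, T3=2, T4=30, T5=0, T6=13, T7=13
Average waiting = (0+11+2+30+0+13+13) / 7 = 69/7 = 9.86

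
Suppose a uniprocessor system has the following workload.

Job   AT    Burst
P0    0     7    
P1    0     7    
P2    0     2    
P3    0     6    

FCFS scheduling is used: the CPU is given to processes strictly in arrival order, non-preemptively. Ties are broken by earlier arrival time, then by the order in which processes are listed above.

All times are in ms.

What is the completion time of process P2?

16

Timeline: | P0 0-7 | P1 7-14 | P2 14-16 | P3 16-22 |
Completion: P0=7  P1=14  P2=16  P3=22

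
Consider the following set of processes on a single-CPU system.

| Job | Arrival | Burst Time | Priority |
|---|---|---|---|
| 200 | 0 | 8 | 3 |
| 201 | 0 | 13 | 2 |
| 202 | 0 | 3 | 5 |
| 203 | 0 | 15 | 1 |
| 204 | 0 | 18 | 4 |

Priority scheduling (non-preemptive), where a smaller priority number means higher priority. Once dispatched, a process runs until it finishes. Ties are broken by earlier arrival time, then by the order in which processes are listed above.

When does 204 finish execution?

Schedule: | 203 0-15 | 201 15-28 | 200 28-36 | 204 36-54 | 202 54-57 |
Completion: 200=36  201=28  202=57  203=15  204=54
Turnaround (C−A): 200=36  201=28  202=57  203=15  204=54

54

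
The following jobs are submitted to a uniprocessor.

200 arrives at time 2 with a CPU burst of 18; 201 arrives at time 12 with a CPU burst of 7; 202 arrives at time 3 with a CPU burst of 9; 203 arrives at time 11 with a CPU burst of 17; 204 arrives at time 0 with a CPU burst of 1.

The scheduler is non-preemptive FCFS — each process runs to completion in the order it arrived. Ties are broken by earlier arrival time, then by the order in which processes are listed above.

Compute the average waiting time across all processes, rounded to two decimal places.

13.80

Gantt: | 204 0-1 | idle 1-2 | 200 2-20 | 202 20-29 | 203 29-46 | 201 46-53 |
Completion: 200=20  201=53  202=29  203=46  204=1
Turnaround (C−A): 200=18  201=41  202=26  203=35  204=1
Waiting times: 200=0, 201=34, 202=17, 203=18, 204=0
Average waiting = (0+34+17+18+0) / 5 = 69/5 = 13.80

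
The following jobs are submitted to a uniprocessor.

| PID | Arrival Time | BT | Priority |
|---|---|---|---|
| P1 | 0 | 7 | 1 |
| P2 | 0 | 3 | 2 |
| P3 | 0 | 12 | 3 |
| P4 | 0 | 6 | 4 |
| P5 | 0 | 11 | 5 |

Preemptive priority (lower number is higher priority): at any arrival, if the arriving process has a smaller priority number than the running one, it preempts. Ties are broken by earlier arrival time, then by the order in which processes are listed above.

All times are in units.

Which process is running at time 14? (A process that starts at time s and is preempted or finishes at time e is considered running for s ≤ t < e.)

P3

Gantt: | P1 0-7 | P2 7-10 | P3 10-22 | P4 22-28 | P5 28-39 |
Completion: P1=7  P2=10  P3=22  P4=28  P5=39
Turnaround (C−A): P1=7  P2=10  P3=22  P4=28  P5=39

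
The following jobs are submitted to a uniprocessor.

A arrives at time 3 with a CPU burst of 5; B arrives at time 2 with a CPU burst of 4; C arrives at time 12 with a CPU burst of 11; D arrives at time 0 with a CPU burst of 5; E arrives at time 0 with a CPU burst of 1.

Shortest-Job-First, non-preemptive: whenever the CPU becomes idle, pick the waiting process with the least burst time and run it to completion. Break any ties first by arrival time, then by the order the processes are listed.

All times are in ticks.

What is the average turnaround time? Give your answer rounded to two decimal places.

Schedule: | E 0-1 | D 1-6 | B 6-10 | A 10-15 | C 15-26 |
Completion: A=15  B=10  C=26  D=6  E=1
Turnaround times: A=12, B=8, C=14, D=6, E=1
Average turnaround = (12+8+14+6+1) / 5 = 41/5 = 8.20

8.20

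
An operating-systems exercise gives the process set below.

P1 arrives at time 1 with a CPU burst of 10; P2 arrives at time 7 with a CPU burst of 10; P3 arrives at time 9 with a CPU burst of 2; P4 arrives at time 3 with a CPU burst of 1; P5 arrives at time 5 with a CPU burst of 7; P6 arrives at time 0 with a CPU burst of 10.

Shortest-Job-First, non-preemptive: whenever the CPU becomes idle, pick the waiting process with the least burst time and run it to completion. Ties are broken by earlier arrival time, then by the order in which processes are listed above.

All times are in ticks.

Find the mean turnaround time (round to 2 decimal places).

Timeline: | P6 0-10 | P4 10-11 | P3 11-13 | P5 13-20 | P1 20-30 | P2 30-40 |
Completion: P1=30  P2=40  P3=13  P4=11  P5=20  P6=10
Turnaround (C−A): P1=29  P2=33  P3=4  P4=8  P5=15  P6=10
Turnaround times: P1=29, P2=33, P3=4, P4=8, P5=15, P6=10
Average turnaround = (29+33+4+8+15+10) / 6 = 99/6 = 16.50

16.50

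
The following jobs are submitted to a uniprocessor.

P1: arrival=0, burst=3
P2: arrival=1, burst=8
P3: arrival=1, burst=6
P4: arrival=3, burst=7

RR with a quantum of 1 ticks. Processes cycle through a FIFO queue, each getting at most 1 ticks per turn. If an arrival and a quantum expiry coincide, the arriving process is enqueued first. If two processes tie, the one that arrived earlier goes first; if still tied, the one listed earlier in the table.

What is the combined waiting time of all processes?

46

Timeline: | P1 0-1 | P2 1-2 | P3 2-3 | P1 3-4 | P2 4-5 | P4 5-6 | P3 6-7 | P1 7-8 | P2 8-9 | P4 9-10 | P3 10-11 | P2 11-12 | P4 12-13 | P3 13-14 | P2 14-15 | P4 15-16 | P3 16-17 | P2 17-18 | P4 18-19 | P3 19-20 | P2 20-21 | P4 21-22 | P2 22-23 | P4 23-24 |
Completion: P1=8  P2=23  P3=20  P4=24
Turnaround (C−A): P1=8  P2=22  P3=19  P4=21
Waiting = turnaround − burst: P1=5, P2=14, P3=13, P4=14
Total waiting = 5 + 14 + 13 + 14 = 46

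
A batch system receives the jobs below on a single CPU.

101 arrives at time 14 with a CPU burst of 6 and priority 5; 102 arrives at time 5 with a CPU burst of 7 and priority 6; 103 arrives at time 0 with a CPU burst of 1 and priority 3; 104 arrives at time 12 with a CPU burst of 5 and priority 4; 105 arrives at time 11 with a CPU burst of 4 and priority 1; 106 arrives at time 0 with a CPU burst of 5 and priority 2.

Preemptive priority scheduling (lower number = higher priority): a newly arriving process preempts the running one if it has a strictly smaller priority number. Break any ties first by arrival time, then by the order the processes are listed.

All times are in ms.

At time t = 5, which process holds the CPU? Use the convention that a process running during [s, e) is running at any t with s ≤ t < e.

Gantt: | 106 0-5 | 103 5-6 | 102 6-11 | 105 11-15 | 104 15-20 | 101 20-26 | 102 26-28 |
Completion: 101=26  102=28  103=6  104=20  105=15  106=5

103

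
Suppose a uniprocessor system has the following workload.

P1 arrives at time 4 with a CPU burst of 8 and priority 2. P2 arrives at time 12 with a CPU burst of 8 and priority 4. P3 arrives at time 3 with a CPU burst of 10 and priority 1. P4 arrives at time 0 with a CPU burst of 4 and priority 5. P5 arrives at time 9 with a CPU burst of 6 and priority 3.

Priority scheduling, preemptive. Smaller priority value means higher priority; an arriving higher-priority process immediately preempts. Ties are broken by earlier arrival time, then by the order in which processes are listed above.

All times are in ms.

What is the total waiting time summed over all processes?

Gantt: | P4 0-3 | P3 3-13 | P1 13-21 | P5 21-27 | P2 27-35 | P4 35-36 |
Completion: P1=21  P2=35  P3=13  P4=36  P5=27
Turnaround (C−A): P1=17  P2=23  P3=10  P4=36  P5=18
Waiting = turnaround − burst: P1=9, P2=15, P3=0, P4=32, P5=12
Total waiting = 9 + 15 + 0 + 32 + 12 = 68

68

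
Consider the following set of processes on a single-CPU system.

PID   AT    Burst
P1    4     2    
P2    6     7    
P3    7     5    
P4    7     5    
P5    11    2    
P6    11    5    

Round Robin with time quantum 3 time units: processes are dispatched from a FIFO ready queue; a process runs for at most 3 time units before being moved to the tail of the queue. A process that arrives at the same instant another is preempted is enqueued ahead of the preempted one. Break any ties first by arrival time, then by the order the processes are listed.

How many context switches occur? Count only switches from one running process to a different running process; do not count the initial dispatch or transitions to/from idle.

10

Timeline: | idle 0-4 | P1 4-6 | P2 6-9 | P3 9-12 | P4 12-15 | P2 15-18 | P5 18-20 | P6 20-23 | P3 23-25 | P4 25-27 | P2 27-28 | P6 28-30 |
Completion: P1=6  P2=28  P3=25  P4=27  P5=20  P6=30
Turnaround (C−A): P1=2  P2=22  P3=18  P4=20  P5=9  P6=19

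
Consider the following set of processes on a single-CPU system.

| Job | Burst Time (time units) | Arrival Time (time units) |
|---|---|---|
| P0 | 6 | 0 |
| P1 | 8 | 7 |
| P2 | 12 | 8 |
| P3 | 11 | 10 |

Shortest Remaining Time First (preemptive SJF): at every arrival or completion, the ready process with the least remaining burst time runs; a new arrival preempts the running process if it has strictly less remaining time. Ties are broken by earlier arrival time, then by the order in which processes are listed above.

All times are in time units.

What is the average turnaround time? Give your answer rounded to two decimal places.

Timeline: | P0 0-6 | idle 6-7 | P1 7-15 | P3 15-26 | P2 26-38 |
Completion: P0=6  P1=15  P2=38  P3=26
Turnaround (C−A): P0=6  P1=8  P2=30  P3=16
Turnaround times: P0=6, P1=8, P2=30, P3=16
Average turnaround = (6+8+30+16) / 4 = 60/4 = 15.00

15.00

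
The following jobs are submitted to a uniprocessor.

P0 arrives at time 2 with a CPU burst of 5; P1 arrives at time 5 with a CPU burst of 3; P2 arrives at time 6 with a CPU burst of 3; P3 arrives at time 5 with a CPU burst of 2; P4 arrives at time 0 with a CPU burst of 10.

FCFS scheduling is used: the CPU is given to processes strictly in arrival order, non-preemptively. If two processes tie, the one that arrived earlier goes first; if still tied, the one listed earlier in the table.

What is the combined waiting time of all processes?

45

Timeline: | P4 0-10 | P0 10-15 | P1 15-18 | P3 18-20 | P2 20-23 |
Completion: P0=15  P1=18  P2=23  P3=20  P4=10
Turnaround (C−A): P0=13  P1=13  P2=17  P3=15  P4=10
Waiting = turnaround − burst: P0=8, P1=10, P2=14, P3=13, P4=0
Total waiting = 8 + 10 + 14 + 13 + 0 = 45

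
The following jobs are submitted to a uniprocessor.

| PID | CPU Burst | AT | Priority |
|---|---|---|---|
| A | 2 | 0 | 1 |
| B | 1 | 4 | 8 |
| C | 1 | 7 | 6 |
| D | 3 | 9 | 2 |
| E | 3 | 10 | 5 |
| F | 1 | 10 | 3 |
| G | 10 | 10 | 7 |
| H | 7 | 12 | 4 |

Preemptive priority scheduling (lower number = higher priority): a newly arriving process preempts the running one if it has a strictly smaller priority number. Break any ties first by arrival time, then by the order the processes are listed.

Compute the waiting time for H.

1

Gantt: | A 0-2 | idle 2-4 | B 4-5 | idle 5-7 | C 7-8 | idle 8-9 | D 9-12 | F 12-13 | H 13-20 | E 20-23 | G 23-33 |
Completion: A=2  B=5  C=8  D=12  E=23  F=13  G=33  H=20
Turnaround (C−A): A=2  B=1  C=1  D=3  E=13  F=3  G=23  H=8
Waiting(H) = turnaround − burst = 8 − 7 = 1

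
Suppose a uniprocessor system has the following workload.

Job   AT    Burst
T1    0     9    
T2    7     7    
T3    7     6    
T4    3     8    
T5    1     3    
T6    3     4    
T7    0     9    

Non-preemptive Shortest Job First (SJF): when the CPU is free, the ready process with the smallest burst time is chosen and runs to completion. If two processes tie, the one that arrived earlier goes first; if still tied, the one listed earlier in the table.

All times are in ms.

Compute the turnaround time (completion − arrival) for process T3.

15

Timeline: | T1 0-9 | T5 9-12 | T6 12-16 | T3 16-22 | T2 22-29 | T4 29-37 | T7 37-46 |
Completion: T1=9  T2=29  T3=22  T4=37  T5=12  T6=16  T7=46
Turnaround (C−A): T1=9  T2=22  T3=15  T4=34  T5=11  T6=13  T7=46
Turnaround(T3) = completion − arrival = 22 − 7 = 15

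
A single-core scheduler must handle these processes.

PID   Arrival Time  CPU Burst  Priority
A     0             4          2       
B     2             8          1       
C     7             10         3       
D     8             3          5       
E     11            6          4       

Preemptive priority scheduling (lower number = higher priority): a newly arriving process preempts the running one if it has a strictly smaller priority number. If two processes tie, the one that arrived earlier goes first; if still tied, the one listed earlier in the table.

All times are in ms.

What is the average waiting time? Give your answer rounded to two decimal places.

Schedule: | A 0-2 | B 2-10 | A 10-12 | C 12-22 | E 22-28 | D 28-31 |
Completion: A=12  B=10  C=22  D=31  E=28
Turnaround (C−A): A=12  B=8  C=15  D=23  E=17
Waiting times: A=8, B=0, C=5, D=20, E=11
Average waiting = (8+0+5+20+11) / 5 = 44/5 = 8.80

8.80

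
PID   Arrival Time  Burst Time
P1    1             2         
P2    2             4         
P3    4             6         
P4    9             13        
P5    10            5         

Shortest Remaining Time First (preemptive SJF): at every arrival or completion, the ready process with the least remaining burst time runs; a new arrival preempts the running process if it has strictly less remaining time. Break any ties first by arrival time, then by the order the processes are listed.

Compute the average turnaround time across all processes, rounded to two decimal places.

9.20

Gantt: | idle 0-1 | P1 1-3 | P2 3-7 | P3 7-13 | P5 13-18 | P4 18-31 |
Completion: P1=3  P2=7  P3=13  P4=31  P5=18
Turnaround times: P1=2, P2=5, P3=9, P4=22, P5=8
Average turnaround = (2+5+9+22+8) / 5 = 46/5 = 9.20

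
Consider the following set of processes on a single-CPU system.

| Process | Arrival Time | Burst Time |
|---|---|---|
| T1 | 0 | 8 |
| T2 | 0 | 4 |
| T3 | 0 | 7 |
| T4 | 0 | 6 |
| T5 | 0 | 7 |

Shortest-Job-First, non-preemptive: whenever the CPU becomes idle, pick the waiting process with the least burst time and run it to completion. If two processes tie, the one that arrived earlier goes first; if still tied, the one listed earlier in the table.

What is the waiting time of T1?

Schedule: | T2 0-4 | T4 4-10 | T3 10-17 | T5 17-24 | T1 24-32 |
Completion: T1=32  T2=4  T3=17  T4=10  T5=24
Turnaround (C−A): T1=32  T2=4  T3=17  T4=10  T5=24
Waiting(T1) = turnaround − burst = 32 − 8 = 24

24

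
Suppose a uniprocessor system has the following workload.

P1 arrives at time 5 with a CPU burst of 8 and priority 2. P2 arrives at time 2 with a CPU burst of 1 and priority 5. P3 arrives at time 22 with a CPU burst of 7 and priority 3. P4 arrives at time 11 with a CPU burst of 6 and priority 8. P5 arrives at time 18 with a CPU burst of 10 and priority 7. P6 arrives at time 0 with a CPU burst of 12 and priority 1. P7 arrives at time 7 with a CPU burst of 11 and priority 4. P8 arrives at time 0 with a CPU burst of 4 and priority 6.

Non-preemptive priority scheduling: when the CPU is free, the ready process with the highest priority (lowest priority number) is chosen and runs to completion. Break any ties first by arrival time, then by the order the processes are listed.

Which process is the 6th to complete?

P8

Timeline: | P6 0-12 | P1 12-20 | P7 20-31 | P3 31-38 | P2 38-39 | P8 39-43 | P5 43-53 | P4 53-59 |
Completion: P1=20  P2=39  P3=38  P4=59  P5=53  P6=12  P7=31  P8=43
Turnaround (C−A): P1=15  P2=37  P3=16  P4=48  P5=35  P6=12  P7=24  P8=43
Finish order: P6 → P1 → P7 → P3 → P2 → P8 → P5 → P4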